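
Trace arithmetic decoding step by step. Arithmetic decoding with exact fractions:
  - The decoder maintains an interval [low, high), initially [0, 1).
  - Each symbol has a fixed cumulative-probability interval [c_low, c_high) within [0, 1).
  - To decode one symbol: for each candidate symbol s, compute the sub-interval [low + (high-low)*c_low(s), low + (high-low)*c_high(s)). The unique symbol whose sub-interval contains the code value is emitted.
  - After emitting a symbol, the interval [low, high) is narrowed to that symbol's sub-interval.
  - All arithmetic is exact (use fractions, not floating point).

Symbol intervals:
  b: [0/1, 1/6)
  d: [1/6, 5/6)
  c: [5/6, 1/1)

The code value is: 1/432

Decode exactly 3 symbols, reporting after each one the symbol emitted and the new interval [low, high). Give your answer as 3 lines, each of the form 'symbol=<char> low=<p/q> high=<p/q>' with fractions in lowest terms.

Step 1: interval [0/1, 1/1), width = 1/1 - 0/1 = 1/1
  'b': [0/1 + 1/1*0/1, 0/1 + 1/1*1/6) = [0/1, 1/6) <- contains code 1/432
  'd': [0/1 + 1/1*1/6, 0/1 + 1/1*5/6) = [1/6, 5/6)
  'c': [0/1 + 1/1*5/6, 0/1 + 1/1*1/1) = [5/6, 1/1)
  emit 'b', narrow to [0/1, 1/6)
Step 2: interval [0/1, 1/6), width = 1/6 - 0/1 = 1/6
  'b': [0/1 + 1/6*0/1, 0/1 + 1/6*1/6) = [0/1, 1/36) <- contains code 1/432
  'd': [0/1 + 1/6*1/6, 0/1 + 1/6*5/6) = [1/36, 5/36)
  'c': [0/1 + 1/6*5/6, 0/1 + 1/6*1/1) = [5/36, 1/6)
  emit 'b', narrow to [0/1, 1/36)
Step 3: interval [0/1, 1/36), width = 1/36 - 0/1 = 1/36
  'b': [0/1 + 1/36*0/1, 0/1 + 1/36*1/6) = [0/1, 1/216) <- contains code 1/432
  'd': [0/1 + 1/36*1/6, 0/1 + 1/36*5/6) = [1/216, 5/216)
  'c': [0/1 + 1/36*5/6, 0/1 + 1/36*1/1) = [5/216, 1/36)
  emit 'b', narrow to [0/1, 1/216)

Answer: symbol=b low=0/1 high=1/6
symbol=b low=0/1 high=1/36
symbol=b low=0/1 high=1/216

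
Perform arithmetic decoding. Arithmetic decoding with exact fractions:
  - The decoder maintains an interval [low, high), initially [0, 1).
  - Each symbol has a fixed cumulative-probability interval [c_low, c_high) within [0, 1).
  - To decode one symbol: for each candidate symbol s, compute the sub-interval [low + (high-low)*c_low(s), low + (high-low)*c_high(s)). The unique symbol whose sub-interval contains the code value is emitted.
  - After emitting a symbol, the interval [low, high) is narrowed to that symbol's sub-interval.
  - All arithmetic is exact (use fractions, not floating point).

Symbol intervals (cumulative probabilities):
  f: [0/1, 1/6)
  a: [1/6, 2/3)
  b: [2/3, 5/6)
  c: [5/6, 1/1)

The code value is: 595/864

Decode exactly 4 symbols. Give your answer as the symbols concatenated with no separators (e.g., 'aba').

Step 1: interval [0/1, 1/1), width = 1/1 - 0/1 = 1/1
  'f': [0/1 + 1/1*0/1, 0/1 + 1/1*1/6) = [0/1, 1/6)
  'a': [0/1 + 1/1*1/6, 0/1 + 1/1*2/3) = [1/6, 2/3)
  'b': [0/1 + 1/1*2/3, 0/1 + 1/1*5/6) = [2/3, 5/6) <- contains code 595/864
  'c': [0/1 + 1/1*5/6, 0/1 + 1/1*1/1) = [5/6, 1/1)
  emit 'b', narrow to [2/3, 5/6)
Step 2: interval [2/3, 5/6), width = 5/6 - 2/3 = 1/6
  'f': [2/3 + 1/6*0/1, 2/3 + 1/6*1/6) = [2/3, 25/36) <- contains code 595/864
  'a': [2/3 + 1/6*1/6, 2/3 + 1/6*2/3) = [25/36, 7/9)
  'b': [2/3 + 1/6*2/3, 2/3 + 1/6*5/6) = [7/9, 29/36)
  'c': [2/3 + 1/6*5/6, 2/3 + 1/6*1/1) = [29/36, 5/6)
  emit 'f', narrow to [2/3, 25/36)
Step 3: interval [2/3, 25/36), width = 25/36 - 2/3 = 1/36
  'f': [2/3 + 1/36*0/1, 2/3 + 1/36*1/6) = [2/3, 145/216)
  'a': [2/3 + 1/36*1/6, 2/3 + 1/36*2/3) = [145/216, 37/54)
  'b': [2/3 + 1/36*2/3, 2/3 + 1/36*5/6) = [37/54, 149/216) <- contains code 595/864
  'c': [2/3 + 1/36*5/6, 2/3 + 1/36*1/1) = [149/216, 25/36)
  emit 'b', narrow to [37/54, 149/216)
Step 4: interval [37/54, 149/216), width = 149/216 - 37/54 = 1/216
  'f': [37/54 + 1/216*0/1, 37/54 + 1/216*1/6) = [37/54, 889/1296)
  'a': [37/54 + 1/216*1/6, 37/54 + 1/216*2/3) = [889/1296, 223/324)
  'b': [37/54 + 1/216*2/3, 37/54 + 1/216*5/6) = [223/324, 893/1296) <- contains code 595/864
  'c': [37/54 + 1/216*5/6, 37/54 + 1/216*1/1) = [893/1296, 149/216)
  emit 'b', narrow to [223/324, 893/1296)

Answer: bfbb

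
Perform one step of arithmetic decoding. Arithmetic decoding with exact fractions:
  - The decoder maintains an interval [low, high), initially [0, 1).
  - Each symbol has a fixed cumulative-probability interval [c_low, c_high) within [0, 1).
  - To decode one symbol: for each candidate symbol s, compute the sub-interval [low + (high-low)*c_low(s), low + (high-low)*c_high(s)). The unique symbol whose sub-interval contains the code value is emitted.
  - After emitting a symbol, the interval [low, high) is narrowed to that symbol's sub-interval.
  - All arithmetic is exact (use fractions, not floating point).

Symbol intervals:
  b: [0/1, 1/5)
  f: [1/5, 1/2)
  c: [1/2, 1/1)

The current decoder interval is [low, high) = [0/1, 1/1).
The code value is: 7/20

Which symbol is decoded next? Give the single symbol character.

Interval width = high − low = 1/1 − 0/1 = 1/1
Scaled code = (code − low) / width = (7/20 − 0/1) / 1/1 = 7/20
  b: [0/1, 1/5) 
  f: [1/5, 1/2) ← scaled code falls here ✓
  c: [1/2, 1/1) 

Answer: f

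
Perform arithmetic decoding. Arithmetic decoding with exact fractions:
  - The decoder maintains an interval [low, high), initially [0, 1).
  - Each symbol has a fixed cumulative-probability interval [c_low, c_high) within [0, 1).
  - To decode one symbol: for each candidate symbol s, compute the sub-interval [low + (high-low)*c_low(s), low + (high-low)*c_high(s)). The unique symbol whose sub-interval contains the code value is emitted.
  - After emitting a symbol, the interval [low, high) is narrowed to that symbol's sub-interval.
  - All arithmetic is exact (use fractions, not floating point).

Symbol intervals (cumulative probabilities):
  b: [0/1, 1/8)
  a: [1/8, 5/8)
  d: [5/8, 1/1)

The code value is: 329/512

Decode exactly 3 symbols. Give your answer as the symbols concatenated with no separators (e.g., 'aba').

Answer: dba

Derivation:
Step 1: interval [0/1, 1/1), width = 1/1 - 0/1 = 1/1
  'b': [0/1 + 1/1*0/1, 0/1 + 1/1*1/8) = [0/1, 1/8)
  'a': [0/1 + 1/1*1/8, 0/1 + 1/1*5/8) = [1/8, 5/8)
  'd': [0/1 + 1/1*5/8, 0/1 + 1/1*1/1) = [5/8, 1/1) <- contains code 329/512
  emit 'd', narrow to [5/8, 1/1)
Step 2: interval [5/8, 1/1), width = 1/1 - 5/8 = 3/8
  'b': [5/8 + 3/8*0/1, 5/8 + 3/8*1/8) = [5/8, 43/64) <- contains code 329/512
  'a': [5/8 + 3/8*1/8, 5/8 + 3/8*5/8) = [43/64, 55/64)
  'd': [5/8 + 3/8*5/8, 5/8 + 3/8*1/1) = [55/64, 1/1)
  emit 'b', narrow to [5/8, 43/64)
Step 3: interval [5/8, 43/64), width = 43/64 - 5/8 = 3/64
  'b': [5/8 + 3/64*0/1, 5/8 + 3/64*1/8) = [5/8, 323/512)
  'a': [5/8 + 3/64*1/8, 5/8 + 3/64*5/8) = [323/512, 335/512) <- contains code 329/512
  'd': [5/8 + 3/64*5/8, 5/8 + 3/64*1/1) = [335/512, 43/64)
  emit 'a', narrow to [323/512, 335/512)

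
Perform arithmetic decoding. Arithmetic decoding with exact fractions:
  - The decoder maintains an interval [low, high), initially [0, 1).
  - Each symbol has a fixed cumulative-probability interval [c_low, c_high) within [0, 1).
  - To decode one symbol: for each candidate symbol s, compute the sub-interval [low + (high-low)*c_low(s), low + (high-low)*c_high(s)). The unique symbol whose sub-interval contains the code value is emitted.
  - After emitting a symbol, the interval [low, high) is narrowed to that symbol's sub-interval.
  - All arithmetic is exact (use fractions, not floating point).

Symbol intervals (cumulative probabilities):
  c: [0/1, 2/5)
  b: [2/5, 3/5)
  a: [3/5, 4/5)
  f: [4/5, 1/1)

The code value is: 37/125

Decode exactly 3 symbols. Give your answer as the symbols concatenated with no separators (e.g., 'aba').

Answer: caa

Derivation:
Step 1: interval [0/1, 1/1), width = 1/1 - 0/1 = 1/1
  'c': [0/1 + 1/1*0/1, 0/1 + 1/1*2/5) = [0/1, 2/5) <- contains code 37/125
  'b': [0/1 + 1/1*2/5, 0/1 + 1/1*3/5) = [2/5, 3/5)
  'a': [0/1 + 1/1*3/5, 0/1 + 1/1*4/5) = [3/5, 4/5)
  'f': [0/1 + 1/1*4/5, 0/1 + 1/1*1/1) = [4/5, 1/1)
  emit 'c', narrow to [0/1, 2/5)
Step 2: interval [0/1, 2/5), width = 2/5 - 0/1 = 2/5
  'c': [0/1 + 2/5*0/1, 0/1 + 2/5*2/5) = [0/1, 4/25)
  'b': [0/1 + 2/5*2/5, 0/1 + 2/5*3/5) = [4/25, 6/25)
  'a': [0/1 + 2/5*3/5, 0/1 + 2/5*4/5) = [6/25, 8/25) <- contains code 37/125
  'f': [0/1 + 2/5*4/5, 0/1 + 2/5*1/1) = [8/25, 2/5)
  emit 'a', narrow to [6/25, 8/25)
Step 3: interval [6/25, 8/25), width = 8/25 - 6/25 = 2/25
  'c': [6/25 + 2/25*0/1, 6/25 + 2/25*2/5) = [6/25, 34/125)
  'b': [6/25 + 2/25*2/5, 6/25 + 2/25*3/5) = [34/125, 36/125)
  'a': [6/25 + 2/25*3/5, 6/25 + 2/25*4/5) = [36/125, 38/125) <- contains code 37/125
  'f': [6/25 + 2/25*4/5, 6/25 + 2/25*1/1) = [38/125, 8/25)
  emit 'a', narrow to [36/125, 38/125)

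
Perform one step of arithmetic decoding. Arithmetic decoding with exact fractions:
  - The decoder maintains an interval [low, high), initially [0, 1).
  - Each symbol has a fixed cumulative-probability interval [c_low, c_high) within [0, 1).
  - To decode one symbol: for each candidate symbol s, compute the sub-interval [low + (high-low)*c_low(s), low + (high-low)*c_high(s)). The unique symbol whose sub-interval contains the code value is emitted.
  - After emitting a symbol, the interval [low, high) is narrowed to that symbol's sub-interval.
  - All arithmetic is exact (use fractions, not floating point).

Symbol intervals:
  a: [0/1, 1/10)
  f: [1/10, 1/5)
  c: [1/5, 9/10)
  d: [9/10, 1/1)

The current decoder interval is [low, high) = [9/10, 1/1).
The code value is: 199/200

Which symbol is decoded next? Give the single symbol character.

Interval width = high − low = 1/1 − 9/10 = 1/10
Scaled code = (code − low) / width = (199/200 − 9/10) / 1/10 = 19/20
  a: [0/1, 1/10) 
  f: [1/10, 1/5) 
  c: [1/5, 9/10) 
  d: [9/10, 1/1) ← scaled code falls here ✓

Answer: d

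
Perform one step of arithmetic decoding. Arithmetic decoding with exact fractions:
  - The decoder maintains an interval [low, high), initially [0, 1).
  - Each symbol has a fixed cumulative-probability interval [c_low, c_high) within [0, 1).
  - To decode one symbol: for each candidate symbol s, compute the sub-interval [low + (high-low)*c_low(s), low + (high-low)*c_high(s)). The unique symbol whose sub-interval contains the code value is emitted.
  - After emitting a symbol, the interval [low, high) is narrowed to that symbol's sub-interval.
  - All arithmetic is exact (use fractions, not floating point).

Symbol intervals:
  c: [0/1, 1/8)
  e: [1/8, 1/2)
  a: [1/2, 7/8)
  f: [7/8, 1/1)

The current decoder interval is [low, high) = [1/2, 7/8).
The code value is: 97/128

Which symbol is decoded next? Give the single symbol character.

Interval width = high − low = 7/8 − 1/2 = 3/8
Scaled code = (code − low) / width = (97/128 − 1/2) / 3/8 = 11/16
  c: [0/1, 1/8) 
  e: [1/8, 1/2) 
  a: [1/2, 7/8) ← scaled code falls here ✓
  f: [7/8, 1/1) 

Answer: a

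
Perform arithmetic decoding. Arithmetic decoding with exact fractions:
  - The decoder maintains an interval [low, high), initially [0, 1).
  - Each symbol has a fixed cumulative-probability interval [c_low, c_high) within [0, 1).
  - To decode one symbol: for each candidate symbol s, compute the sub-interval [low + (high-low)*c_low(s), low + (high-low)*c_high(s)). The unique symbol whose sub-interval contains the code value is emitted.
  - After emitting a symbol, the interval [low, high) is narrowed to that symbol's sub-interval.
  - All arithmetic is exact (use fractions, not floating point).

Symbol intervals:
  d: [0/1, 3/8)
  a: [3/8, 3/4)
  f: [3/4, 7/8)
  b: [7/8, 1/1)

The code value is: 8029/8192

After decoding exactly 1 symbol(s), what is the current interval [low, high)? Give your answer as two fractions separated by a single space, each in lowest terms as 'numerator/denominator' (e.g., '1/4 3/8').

Answer: 7/8 1/1

Derivation:
Step 1: interval [0/1, 1/1), width = 1/1 - 0/1 = 1/1
  'd': [0/1 + 1/1*0/1, 0/1 + 1/1*3/8) = [0/1, 3/8)
  'a': [0/1 + 1/1*3/8, 0/1 + 1/1*3/4) = [3/8, 3/4)
  'f': [0/1 + 1/1*3/4, 0/1 + 1/1*7/8) = [3/4, 7/8)
  'b': [0/1 + 1/1*7/8, 0/1 + 1/1*1/1) = [7/8, 1/1) <- contains code 8029/8192
  emit 'b', narrow to [7/8, 1/1)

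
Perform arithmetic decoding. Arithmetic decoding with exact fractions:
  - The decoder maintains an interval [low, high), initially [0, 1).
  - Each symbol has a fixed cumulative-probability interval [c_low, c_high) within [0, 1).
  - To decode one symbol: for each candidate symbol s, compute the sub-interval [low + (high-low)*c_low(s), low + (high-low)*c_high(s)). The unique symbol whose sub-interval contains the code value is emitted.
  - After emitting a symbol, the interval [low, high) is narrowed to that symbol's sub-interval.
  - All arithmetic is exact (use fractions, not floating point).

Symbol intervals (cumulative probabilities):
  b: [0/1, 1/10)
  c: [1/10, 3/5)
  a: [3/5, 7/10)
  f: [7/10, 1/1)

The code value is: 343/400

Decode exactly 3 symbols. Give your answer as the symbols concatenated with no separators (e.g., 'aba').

Answer: fcf

Derivation:
Step 1: interval [0/1, 1/1), width = 1/1 - 0/1 = 1/1
  'b': [0/1 + 1/1*0/1, 0/1 + 1/1*1/10) = [0/1, 1/10)
  'c': [0/1 + 1/1*1/10, 0/1 + 1/1*3/5) = [1/10, 3/5)
  'a': [0/1 + 1/1*3/5, 0/1 + 1/1*7/10) = [3/5, 7/10)
  'f': [0/1 + 1/1*7/10, 0/1 + 1/1*1/1) = [7/10, 1/1) <- contains code 343/400
  emit 'f', narrow to [7/10, 1/1)
Step 2: interval [7/10, 1/1), width = 1/1 - 7/10 = 3/10
  'b': [7/10 + 3/10*0/1, 7/10 + 3/10*1/10) = [7/10, 73/100)
  'c': [7/10 + 3/10*1/10, 7/10 + 3/10*3/5) = [73/100, 22/25) <- contains code 343/400
  'a': [7/10 + 3/10*3/5, 7/10 + 3/10*7/10) = [22/25, 91/100)
  'f': [7/10 + 3/10*7/10, 7/10 + 3/10*1/1) = [91/100, 1/1)
  emit 'c', narrow to [73/100, 22/25)
Step 3: interval [73/100, 22/25), width = 22/25 - 73/100 = 3/20
  'b': [73/100 + 3/20*0/1, 73/100 + 3/20*1/10) = [73/100, 149/200)
  'c': [73/100 + 3/20*1/10, 73/100 + 3/20*3/5) = [149/200, 41/50)
  'a': [73/100 + 3/20*3/5, 73/100 + 3/20*7/10) = [41/50, 167/200)
  'f': [73/100 + 3/20*7/10, 73/100 + 3/20*1/1) = [167/200, 22/25) <- contains code 343/400
  emit 'f', narrow to [167/200, 22/25)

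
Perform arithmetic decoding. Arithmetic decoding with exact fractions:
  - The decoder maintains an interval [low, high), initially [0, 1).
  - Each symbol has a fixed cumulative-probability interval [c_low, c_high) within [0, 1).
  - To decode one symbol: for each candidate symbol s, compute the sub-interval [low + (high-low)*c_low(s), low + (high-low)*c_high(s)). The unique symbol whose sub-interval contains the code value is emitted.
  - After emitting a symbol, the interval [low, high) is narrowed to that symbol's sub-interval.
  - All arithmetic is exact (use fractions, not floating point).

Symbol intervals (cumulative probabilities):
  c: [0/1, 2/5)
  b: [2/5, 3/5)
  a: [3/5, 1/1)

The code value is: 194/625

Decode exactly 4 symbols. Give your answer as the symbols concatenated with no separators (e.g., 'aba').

Answer: cabc

Derivation:
Step 1: interval [0/1, 1/1), width = 1/1 - 0/1 = 1/1
  'c': [0/1 + 1/1*0/1, 0/1 + 1/1*2/5) = [0/1, 2/5) <- contains code 194/625
  'b': [0/1 + 1/1*2/5, 0/1 + 1/1*3/5) = [2/5, 3/5)
  'a': [0/1 + 1/1*3/5, 0/1 + 1/1*1/1) = [3/5, 1/1)
  emit 'c', narrow to [0/1, 2/5)
Step 2: interval [0/1, 2/5), width = 2/5 - 0/1 = 2/5
  'c': [0/1 + 2/5*0/1, 0/1 + 2/5*2/5) = [0/1, 4/25)
  'b': [0/1 + 2/5*2/5, 0/1 + 2/5*3/5) = [4/25, 6/25)
  'a': [0/1 + 2/5*3/5, 0/1 + 2/5*1/1) = [6/25, 2/5) <- contains code 194/625
  emit 'a', narrow to [6/25, 2/5)
Step 3: interval [6/25, 2/5), width = 2/5 - 6/25 = 4/25
  'c': [6/25 + 4/25*0/1, 6/25 + 4/25*2/5) = [6/25, 38/125)
  'b': [6/25 + 4/25*2/5, 6/25 + 4/25*3/5) = [38/125, 42/125) <- contains code 194/625
  'a': [6/25 + 4/25*3/5, 6/25 + 4/25*1/1) = [42/125, 2/5)
  emit 'b', narrow to [38/125, 42/125)
Step 4: interval [38/125, 42/125), width = 42/125 - 38/125 = 4/125
  'c': [38/125 + 4/125*0/1, 38/125 + 4/125*2/5) = [38/125, 198/625) <- contains code 194/625
  'b': [38/125 + 4/125*2/5, 38/125 + 4/125*3/5) = [198/625, 202/625)
  'a': [38/125 + 4/125*3/5, 38/125 + 4/125*1/1) = [202/625, 42/125)
  emit 'c', narrow to [38/125, 198/625)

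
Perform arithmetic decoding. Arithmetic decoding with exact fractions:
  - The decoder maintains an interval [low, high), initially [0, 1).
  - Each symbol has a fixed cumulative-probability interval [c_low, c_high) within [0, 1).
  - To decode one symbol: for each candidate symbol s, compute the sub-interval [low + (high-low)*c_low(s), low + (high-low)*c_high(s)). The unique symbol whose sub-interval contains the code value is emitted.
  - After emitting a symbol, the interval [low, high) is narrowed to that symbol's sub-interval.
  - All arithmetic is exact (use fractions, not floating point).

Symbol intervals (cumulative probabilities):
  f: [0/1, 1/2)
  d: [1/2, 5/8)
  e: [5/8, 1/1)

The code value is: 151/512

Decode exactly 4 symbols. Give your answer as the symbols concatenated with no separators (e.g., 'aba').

Answer: fdef

Derivation:
Step 1: interval [0/1, 1/1), width = 1/1 - 0/1 = 1/1
  'f': [0/1 + 1/1*0/1, 0/1 + 1/1*1/2) = [0/1, 1/2) <- contains code 151/512
  'd': [0/1 + 1/1*1/2, 0/1 + 1/1*5/8) = [1/2, 5/8)
  'e': [0/1 + 1/1*5/8, 0/1 + 1/1*1/1) = [5/8, 1/1)
  emit 'f', narrow to [0/1, 1/2)
Step 2: interval [0/1, 1/2), width = 1/2 - 0/1 = 1/2
  'f': [0/1 + 1/2*0/1, 0/1 + 1/2*1/2) = [0/1, 1/4)
  'd': [0/1 + 1/2*1/2, 0/1 + 1/2*5/8) = [1/4, 5/16) <- contains code 151/512
  'e': [0/1 + 1/2*5/8, 0/1 + 1/2*1/1) = [5/16, 1/2)
  emit 'd', narrow to [1/4, 5/16)
Step 3: interval [1/4, 5/16), width = 5/16 - 1/4 = 1/16
  'f': [1/4 + 1/16*0/1, 1/4 + 1/16*1/2) = [1/4, 9/32)
  'd': [1/4 + 1/16*1/2, 1/4 + 1/16*5/8) = [9/32, 37/128)
  'e': [1/4 + 1/16*5/8, 1/4 + 1/16*1/1) = [37/128, 5/16) <- contains code 151/512
  emit 'e', narrow to [37/128, 5/16)
Step 4: interval [37/128, 5/16), width = 5/16 - 37/128 = 3/128
  'f': [37/128 + 3/128*0/1, 37/128 + 3/128*1/2) = [37/128, 77/256) <- contains code 151/512
  'd': [37/128 + 3/128*1/2, 37/128 + 3/128*5/8) = [77/256, 311/1024)
  'e': [37/128 + 3/128*5/8, 37/128 + 3/128*1/1) = [311/1024, 5/16)
  emit 'f', narrow to [37/128, 77/256)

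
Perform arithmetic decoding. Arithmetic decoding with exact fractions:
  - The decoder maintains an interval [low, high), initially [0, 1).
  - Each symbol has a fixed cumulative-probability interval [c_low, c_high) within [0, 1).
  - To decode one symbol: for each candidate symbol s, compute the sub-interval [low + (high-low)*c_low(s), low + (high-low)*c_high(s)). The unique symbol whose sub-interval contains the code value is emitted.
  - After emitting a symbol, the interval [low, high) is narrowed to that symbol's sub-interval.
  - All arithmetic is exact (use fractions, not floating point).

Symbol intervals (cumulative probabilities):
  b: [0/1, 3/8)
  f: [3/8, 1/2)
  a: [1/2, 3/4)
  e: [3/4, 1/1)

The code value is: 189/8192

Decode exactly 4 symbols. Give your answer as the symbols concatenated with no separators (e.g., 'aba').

Step 1: interval [0/1, 1/1), width = 1/1 - 0/1 = 1/1
  'b': [0/1 + 1/1*0/1, 0/1 + 1/1*3/8) = [0/1, 3/8) <- contains code 189/8192
  'f': [0/1 + 1/1*3/8, 0/1 + 1/1*1/2) = [3/8, 1/2)
  'a': [0/1 + 1/1*1/2, 0/1 + 1/1*3/4) = [1/2, 3/4)
  'e': [0/1 + 1/1*3/4, 0/1 + 1/1*1/1) = [3/4, 1/1)
  emit 'b', narrow to [0/1, 3/8)
Step 2: interval [0/1, 3/8), width = 3/8 - 0/1 = 3/8
  'b': [0/1 + 3/8*0/1, 0/1 + 3/8*3/8) = [0/1, 9/64) <- contains code 189/8192
  'f': [0/1 + 3/8*3/8, 0/1 + 3/8*1/2) = [9/64, 3/16)
  'a': [0/1 + 3/8*1/2, 0/1 + 3/8*3/4) = [3/16, 9/32)
  'e': [0/1 + 3/8*3/4, 0/1 + 3/8*1/1) = [9/32, 3/8)
  emit 'b', narrow to [0/1, 9/64)
Step 3: interval [0/1, 9/64), width = 9/64 - 0/1 = 9/64
  'b': [0/1 + 9/64*0/1, 0/1 + 9/64*3/8) = [0/1, 27/512) <- contains code 189/8192
  'f': [0/1 + 9/64*3/8, 0/1 + 9/64*1/2) = [27/512, 9/128)
  'a': [0/1 + 9/64*1/2, 0/1 + 9/64*3/4) = [9/128, 27/256)
  'e': [0/1 + 9/64*3/4, 0/1 + 9/64*1/1) = [27/256, 9/64)
  emit 'b', narrow to [0/1, 27/512)
Step 4: interval [0/1, 27/512), width = 27/512 - 0/1 = 27/512
  'b': [0/1 + 27/512*0/1, 0/1 + 27/512*3/8) = [0/1, 81/4096)
  'f': [0/1 + 27/512*3/8, 0/1 + 27/512*1/2) = [81/4096, 27/1024) <- contains code 189/8192
  'a': [0/1 + 27/512*1/2, 0/1 + 27/512*3/4) = [27/1024, 81/2048)
  'e': [0/1 + 27/512*3/4, 0/1 + 27/512*1/1) = [81/2048, 27/512)
  emit 'f', narrow to [81/4096, 27/1024)

Answer: bbbf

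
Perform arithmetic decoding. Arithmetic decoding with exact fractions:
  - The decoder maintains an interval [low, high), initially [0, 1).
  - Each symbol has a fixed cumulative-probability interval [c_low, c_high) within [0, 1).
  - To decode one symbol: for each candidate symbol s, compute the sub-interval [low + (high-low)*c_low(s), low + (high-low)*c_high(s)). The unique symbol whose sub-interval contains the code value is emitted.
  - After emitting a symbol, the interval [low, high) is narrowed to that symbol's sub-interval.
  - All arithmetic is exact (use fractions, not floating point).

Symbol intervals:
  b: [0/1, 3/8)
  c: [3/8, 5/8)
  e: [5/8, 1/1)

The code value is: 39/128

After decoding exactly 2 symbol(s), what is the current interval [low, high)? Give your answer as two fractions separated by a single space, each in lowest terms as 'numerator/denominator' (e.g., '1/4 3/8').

Answer: 15/64 3/8

Derivation:
Step 1: interval [0/1, 1/1), width = 1/1 - 0/1 = 1/1
  'b': [0/1 + 1/1*0/1, 0/1 + 1/1*3/8) = [0/1, 3/8) <- contains code 39/128
  'c': [0/1 + 1/1*3/8, 0/1 + 1/1*5/8) = [3/8, 5/8)
  'e': [0/1 + 1/1*5/8, 0/1 + 1/1*1/1) = [5/8, 1/1)
  emit 'b', narrow to [0/1, 3/8)
Step 2: interval [0/1, 3/8), width = 3/8 - 0/1 = 3/8
  'b': [0/1 + 3/8*0/1, 0/1 + 3/8*3/8) = [0/1, 9/64)
  'c': [0/1 + 3/8*3/8, 0/1 + 3/8*5/8) = [9/64, 15/64)
  'e': [0/1 + 3/8*5/8, 0/1 + 3/8*1/1) = [15/64, 3/8) <- contains code 39/128
  emit 'e', narrow to [15/64, 3/8)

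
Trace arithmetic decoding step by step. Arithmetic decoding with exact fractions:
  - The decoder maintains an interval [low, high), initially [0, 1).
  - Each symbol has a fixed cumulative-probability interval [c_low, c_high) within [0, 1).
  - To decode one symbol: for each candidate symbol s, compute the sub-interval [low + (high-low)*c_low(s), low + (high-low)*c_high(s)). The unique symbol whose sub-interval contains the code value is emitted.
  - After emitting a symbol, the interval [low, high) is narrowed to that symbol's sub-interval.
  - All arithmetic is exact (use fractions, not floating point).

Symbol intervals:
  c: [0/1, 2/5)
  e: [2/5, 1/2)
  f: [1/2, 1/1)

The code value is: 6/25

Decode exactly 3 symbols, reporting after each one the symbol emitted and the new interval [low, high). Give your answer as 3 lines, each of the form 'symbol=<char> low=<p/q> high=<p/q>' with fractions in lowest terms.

Step 1: interval [0/1, 1/1), width = 1/1 - 0/1 = 1/1
  'c': [0/1 + 1/1*0/1, 0/1 + 1/1*2/5) = [0/1, 2/5) <- contains code 6/25
  'e': [0/1 + 1/1*2/5, 0/1 + 1/1*1/2) = [2/5, 1/2)
  'f': [0/1 + 1/1*1/2, 0/1 + 1/1*1/1) = [1/2, 1/1)
  emit 'c', narrow to [0/1, 2/5)
Step 2: interval [0/1, 2/5), width = 2/5 - 0/1 = 2/5
  'c': [0/1 + 2/5*0/1, 0/1 + 2/5*2/5) = [0/1, 4/25)
  'e': [0/1 + 2/5*2/5, 0/1 + 2/5*1/2) = [4/25, 1/5)
  'f': [0/1 + 2/5*1/2, 0/1 + 2/5*1/1) = [1/5, 2/5) <- contains code 6/25
  emit 'f', narrow to [1/5, 2/5)
Step 3: interval [1/5, 2/5), width = 2/5 - 1/5 = 1/5
  'c': [1/5 + 1/5*0/1, 1/5 + 1/5*2/5) = [1/5, 7/25) <- contains code 6/25
  'e': [1/5 + 1/5*2/5, 1/5 + 1/5*1/2) = [7/25, 3/10)
  'f': [1/5 + 1/5*1/2, 1/5 + 1/5*1/1) = [3/10, 2/5)
  emit 'c', narrow to [1/5, 7/25)

Answer: symbol=c low=0/1 high=2/5
symbol=f low=1/5 high=2/5
symbol=c low=1/5 high=7/25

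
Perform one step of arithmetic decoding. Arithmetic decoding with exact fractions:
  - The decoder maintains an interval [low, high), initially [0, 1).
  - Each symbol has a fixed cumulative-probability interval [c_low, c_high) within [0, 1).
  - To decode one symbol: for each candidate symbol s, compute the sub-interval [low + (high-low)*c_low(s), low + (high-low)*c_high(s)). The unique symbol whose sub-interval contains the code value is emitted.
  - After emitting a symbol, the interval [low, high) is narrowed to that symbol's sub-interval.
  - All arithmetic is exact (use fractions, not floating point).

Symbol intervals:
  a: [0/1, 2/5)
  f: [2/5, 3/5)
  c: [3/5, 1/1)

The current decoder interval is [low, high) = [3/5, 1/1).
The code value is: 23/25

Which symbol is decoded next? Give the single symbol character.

Answer: c

Derivation:
Interval width = high − low = 1/1 − 3/5 = 2/5
Scaled code = (code − low) / width = (23/25 − 3/5) / 2/5 = 4/5
  a: [0/1, 2/5) 
  f: [2/5, 3/5) 
  c: [3/5, 1/1) ← scaled code falls here ✓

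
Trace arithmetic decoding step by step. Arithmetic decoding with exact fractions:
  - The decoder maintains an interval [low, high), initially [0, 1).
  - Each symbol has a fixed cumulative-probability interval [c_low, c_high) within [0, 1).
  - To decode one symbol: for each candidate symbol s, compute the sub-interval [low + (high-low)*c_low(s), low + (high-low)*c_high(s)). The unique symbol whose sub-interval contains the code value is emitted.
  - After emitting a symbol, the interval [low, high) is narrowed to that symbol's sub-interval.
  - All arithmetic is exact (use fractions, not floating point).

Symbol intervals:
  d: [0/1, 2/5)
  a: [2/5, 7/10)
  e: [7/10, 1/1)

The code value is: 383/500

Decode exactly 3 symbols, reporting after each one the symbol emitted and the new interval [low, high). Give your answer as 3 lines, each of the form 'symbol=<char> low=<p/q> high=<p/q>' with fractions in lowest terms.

Answer: symbol=e low=7/10 high=1/1
symbol=d low=7/10 high=41/50
symbol=a low=187/250 high=98/125

Derivation:
Step 1: interval [0/1, 1/1), width = 1/1 - 0/1 = 1/1
  'd': [0/1 + 1/1*0/1, 0/1 + 1/1*2/5) = [0/1, 2/5)
  'a': [0/1 + 1/1*2/5, 0/1 + 1/1*7/10) = [2/5, 7/10)
  'e': [0/1 + 1/1*7/10, 0/1 + 1/1*1/1) = [7/10, 1/1) <- contains code 383/500
  emit 'e', narrow to [7/10, 1/1)
Step 2: interval [7/10, 1/1), width = 1/1 - 7/10 = 3/10
  'd': [7/10 + 3/10*0/1, 7/10 + 3/10*2/5) = [7/10, 41/50) <- contains code 383/500
  'a': [7/10 + 3/10*2/5, 7/10 + 3/10*7/10) = [41/50, 91/100)
  'e': [7/10 + 3/10*7/10, 7/10 + 3/10*1/1) = [91/100, 1/1)
  emit 'd', narrow to [7/10, 41/50)
Step 3: interval [7/10, 41/50), width = 41/50 - 7/10 = 3/25
  'd': [7/10 + 3/25*0/1, 7/10 + 3/25*2/5) = [7/10, 187/250)
  'a': [7/10 + 3/25*2/5, 7/10 + 3/25*7/10) = [187/250, 98/125) <- contains code 383/500
  'e': [7/10 + 3/25*7/10, 7/10 + 3/25*1/1) = [98/125, 41/50)
  emit 'a', narrow to [187/250, 98/125)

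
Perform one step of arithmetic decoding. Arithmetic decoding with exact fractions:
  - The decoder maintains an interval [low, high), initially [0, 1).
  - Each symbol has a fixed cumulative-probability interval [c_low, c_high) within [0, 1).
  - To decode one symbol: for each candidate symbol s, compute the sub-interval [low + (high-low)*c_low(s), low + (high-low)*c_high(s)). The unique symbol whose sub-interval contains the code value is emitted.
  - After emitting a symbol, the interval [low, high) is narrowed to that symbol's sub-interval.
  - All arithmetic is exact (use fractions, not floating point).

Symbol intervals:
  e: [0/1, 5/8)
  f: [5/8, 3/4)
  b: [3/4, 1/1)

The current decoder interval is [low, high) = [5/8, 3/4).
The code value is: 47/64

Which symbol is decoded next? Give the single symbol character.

Answer: b

Derivation:
Interval width = high − low = 3/4 − 5/8 = 1/8
Scaled code = (code − low) / width = (47/64 − 5/8) / 1/8 = 7/8
  e: [0/1, 5/8) 
  f: [5/8, 3/4) 
  b: [3/4, 1/1) ← scaled code falls here ✓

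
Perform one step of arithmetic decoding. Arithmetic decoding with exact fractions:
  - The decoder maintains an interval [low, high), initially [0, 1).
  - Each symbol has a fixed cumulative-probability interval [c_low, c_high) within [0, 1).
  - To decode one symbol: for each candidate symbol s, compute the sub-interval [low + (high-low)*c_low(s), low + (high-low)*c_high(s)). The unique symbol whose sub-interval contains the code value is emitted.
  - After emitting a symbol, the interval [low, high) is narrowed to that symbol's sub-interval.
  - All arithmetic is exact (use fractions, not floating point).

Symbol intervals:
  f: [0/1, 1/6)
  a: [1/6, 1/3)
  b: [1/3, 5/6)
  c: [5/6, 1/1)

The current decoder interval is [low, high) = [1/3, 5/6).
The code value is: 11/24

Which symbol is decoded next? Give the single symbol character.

Answer: a

Derivation:
Interval width = high − low = 5/6 − 1/3 = 1/2
Scaled code = (code − low) / width = (11/24 − 1/3) / 1/2 = 1/4
  f: [0/1, 1/6) 
  a: [1/6, 1/3) ← scaled code falls here ✓
  b: [1/3, 5/6) 
  c: [5/6, 1/1) 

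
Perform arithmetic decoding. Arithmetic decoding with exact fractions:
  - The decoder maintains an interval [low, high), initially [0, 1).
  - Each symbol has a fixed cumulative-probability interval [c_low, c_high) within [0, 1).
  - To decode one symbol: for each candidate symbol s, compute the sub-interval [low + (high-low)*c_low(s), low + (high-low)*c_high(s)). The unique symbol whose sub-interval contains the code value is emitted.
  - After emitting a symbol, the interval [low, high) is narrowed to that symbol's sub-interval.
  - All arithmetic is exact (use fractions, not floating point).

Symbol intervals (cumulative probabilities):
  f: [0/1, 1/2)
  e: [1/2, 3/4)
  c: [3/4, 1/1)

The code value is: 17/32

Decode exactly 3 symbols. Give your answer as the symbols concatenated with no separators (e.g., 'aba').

Step 1: interval [0/1, 1/1), width = 1/1 - 0/1 = 1/1
  'f': [0/1 + 1/1*0/1, 0/1 + 1/1*1/2) = [0/1, 1/2)
  'e': [0/1 + 1/1*1/2, 0/1 + 1/1*3/4) = [1/2, 3/4) <- contains code 17/32
  'c': [0/1 + 1/1*3/4, 0/1 + 1/1*1/1) = [3/4, 1/1)
  emit 'e', narrow to [1/2, 3/4)
Step 2: interval [1/2, 3/4), width = 3/4 - 1/2 = 1/4
  'f': [1/2 + 1/4*0/1, 1/2 + 1/4*1/2) = [1/2, 5/8) <- contains code 17/32
  'e': [1/2 + 1/4*1/2, 1/2 + 1/4*3/4) = [5/8, 11/16)
  'c': [1/2 + 1/4*3/4, 1/2 + 1/4*1/1) = [11/16, 3/4)
  emit 'f', narrow to [1/2, 5/8)
Step 3: interval [1/2, 5/8), width = 5/8 - 1/2 = 1/8
  'f': [1/2 + 1/8*0/1, 1/2 + 1/8*1/2) = [1/2, 9/16) <- contains code 17/32
  'e': [1/2 + 1/8*1/2, 1/2 + 1/8*3/4) = [9/16, 19/32)
  'c': [1/2 + 1/8*3/4, 1/2 + 1/8*1/1) = [19/32, 5/8)
  emit 'f', narrow to [1/2, 9/16)

Answer: eff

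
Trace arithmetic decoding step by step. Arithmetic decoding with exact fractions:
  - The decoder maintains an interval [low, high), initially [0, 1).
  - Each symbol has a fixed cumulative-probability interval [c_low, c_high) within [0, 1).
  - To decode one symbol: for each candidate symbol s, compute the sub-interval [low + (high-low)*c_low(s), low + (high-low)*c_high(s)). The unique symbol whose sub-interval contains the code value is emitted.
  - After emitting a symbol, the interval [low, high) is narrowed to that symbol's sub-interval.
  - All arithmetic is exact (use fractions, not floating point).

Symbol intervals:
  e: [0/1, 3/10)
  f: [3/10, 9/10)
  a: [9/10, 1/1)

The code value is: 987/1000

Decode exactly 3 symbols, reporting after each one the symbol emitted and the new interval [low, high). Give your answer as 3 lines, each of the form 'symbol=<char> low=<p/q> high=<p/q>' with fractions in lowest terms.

Step 1: interval [0/1, 1/1), width = 1/1 - 0/1 = 1/1
  'e': [0/1 + 1/1*0/1, 0/1 + 1/1*3/10) = [0/1, 3/10)
  'f': [0/1 + 1/1*3/10, 0/1 + 1/1*9/10) = [3/10, 9/10)
  'a': [0/1 + 1/1*9/10, 0/1 + 1/1*1/1) = [9/10, 1/1) <- contains code 987/1000
  emit 'a', narrow to [9/10, 1/1)
Step 2: interval [9/10, 1/1), width = 1/1 - 9/10 = 1/10
  'e': [9/10 + 1/10*0/1, 9/10 + 1/10*3/10) = [9/10, 93/100)
  'f': [9/10 + 1/10*3/10, 9/10 + 1/10*9/10) = [93/100, 99/100) <- contains code 987/1000
  'a': [9/10 + 1/10*9/10, 9/10 + 1/10*1/1) = [99/100, 1/1)
  emit 'f', narrow to [93/100, 99/100)
Step 3: interval [93/100, 99/100), width = 99/100 - 93/100 = 3/50
  'e': [93/100 + 3/50*0/1, 93/100 + 3/50*3/10) = [93/100, 237/250)
  'f': [93/100 + 3/50*3/10, 93/100 + 3/50*9/10) = [237/250, 123/125)
  'a': [93/100 + 3/50*9/10, 93/100 + 3/50*1/1) = [123/125, 99/100) <- contains code 987/1000
  emit 'a', narrow to [123/125, 99/100)

Answer: symbol=a low=9/10 high=1/1
symbol=f low=93/100 high=99/100
symbol=a low=123/125 high=99/100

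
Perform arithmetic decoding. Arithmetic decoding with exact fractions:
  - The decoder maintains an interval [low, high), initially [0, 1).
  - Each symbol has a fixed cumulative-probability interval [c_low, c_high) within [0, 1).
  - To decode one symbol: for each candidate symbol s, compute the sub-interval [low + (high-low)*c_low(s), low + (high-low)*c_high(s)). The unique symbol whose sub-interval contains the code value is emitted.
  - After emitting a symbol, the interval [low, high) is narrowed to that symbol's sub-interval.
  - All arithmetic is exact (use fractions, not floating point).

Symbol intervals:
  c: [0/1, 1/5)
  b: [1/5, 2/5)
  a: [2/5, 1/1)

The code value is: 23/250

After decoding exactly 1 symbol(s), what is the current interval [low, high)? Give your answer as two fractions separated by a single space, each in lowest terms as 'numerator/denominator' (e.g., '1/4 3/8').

Answer: 0/1 1/5

Derivation:
Step 1: interval [0/1, 1/1), width = 1/1 - 0/1 = 1/1
  'c': [0/1 + 1/1*0/1, 0/1 + 1/1*1/5) = [0/1, 1/5) <- contains code 23/250
  'b': [0/1 + 1/1*1/5, 0/1 + 1/1*2/5) = [1/5, 2/5)
  'a': [0/1 + 1/1*2/5, 0/1 + 1/1*1/1) = [2/5, 1/1)
  emit 'c', narrow to [0/1, 1/5)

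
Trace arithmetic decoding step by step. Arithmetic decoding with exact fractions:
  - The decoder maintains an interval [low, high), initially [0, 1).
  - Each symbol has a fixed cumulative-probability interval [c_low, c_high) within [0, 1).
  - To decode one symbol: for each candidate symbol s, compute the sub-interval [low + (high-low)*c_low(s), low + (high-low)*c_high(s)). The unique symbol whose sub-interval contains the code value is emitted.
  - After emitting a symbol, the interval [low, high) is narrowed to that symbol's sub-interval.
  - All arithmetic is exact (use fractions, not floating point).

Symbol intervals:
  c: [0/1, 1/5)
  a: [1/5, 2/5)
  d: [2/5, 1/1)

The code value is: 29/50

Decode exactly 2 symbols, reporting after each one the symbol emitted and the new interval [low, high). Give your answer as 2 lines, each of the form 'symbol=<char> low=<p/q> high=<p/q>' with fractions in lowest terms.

Answer: symbol=d low=2/5 high=1/1
symbol=a low=13/25 high=16/25

Derivation:
Step 1: interval [0/1, 1/1), width = 1/1 - 0/1 = 1/1
  'c': [0/1 + 1/1*0/1, 0/1 + 1/1*1/5) = [0/1, 1/5)
  'a': [0/1 + 1/1*1/5, 0/1 + 1/1*2/5) = [1/5, 2/5)
  'd': [0/1 + 1/1*2/5, 0/1 + 1/1*1/1) = [2/5, 1/1) <- contains code 29/50
  emit 'd', narrow to [2/5, 1/1)
Step 2: interval [2/5, 1/1), width = 1/1 - 2/5 = 3/5
  'c': [2/5 + 3/5*0/1, 2/5 + 3/5*1/5) = [2/5, 13/25)
  'a': [2/5 + 3/5*1/5, 2/5 + 3/5*2/5) = [13/25, 16/25) <- contains code 29/50
  'd': [2/5 + 3/5*2/5, 2/5 + 3/5*1/1) = [16/25, 1/1)
  emit 'a', narrow to [13/25, 16/25)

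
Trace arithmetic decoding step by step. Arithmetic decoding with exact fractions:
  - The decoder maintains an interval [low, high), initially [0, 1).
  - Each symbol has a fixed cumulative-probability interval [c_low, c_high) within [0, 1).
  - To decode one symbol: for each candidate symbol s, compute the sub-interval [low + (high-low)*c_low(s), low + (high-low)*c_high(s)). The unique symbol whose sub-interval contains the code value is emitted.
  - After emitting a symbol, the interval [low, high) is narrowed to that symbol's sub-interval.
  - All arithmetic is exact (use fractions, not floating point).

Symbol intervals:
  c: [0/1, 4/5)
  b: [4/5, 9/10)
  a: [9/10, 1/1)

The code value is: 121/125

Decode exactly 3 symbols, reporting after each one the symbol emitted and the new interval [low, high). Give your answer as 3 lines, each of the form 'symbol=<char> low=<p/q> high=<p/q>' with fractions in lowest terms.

Answer: symbol=a low=9/10 high=1/1
symbol=c low=9/10 high=49/50
symbol=b low=241/250 high=243/250

Derivation:
Step 1: interval [0/1, 1/1), width = 1/1 - 0/1 = 1/1
  'c': [0/1 + 1/1*0/1, 0/1 + 1/1*4/5) = [0/1, 4/5)
  'b': [0/1 + 1/1*4/5, 0/1 + 1/1*9/10) = [4/5, 9/10)
  'a': [0/1 + 1/1*9/10, 0/1 + 1/1*1/1) = [9/10, 1/1) <- contains code 121/125
  emit 'a', narrow to [9/10, 1/1)
Step 2: interval [9/10, 1/1), width = 1/1 - 9/10 = 1/10
  'c': [9/10 + 1/10*0/1, 9/10 + 1/10*4/5) = [9/10, 49/50) <- contains code 121/125
  'b': [9/10 + 1/10*4/5, 9/10 + 1/10*9/10) = [49/50, 99/100)
  'a': [9/10 + 1/10*9/10, 9/10 + 1/10*1/1) = [99/100, 1/1)
  emit 'c', narrow to [9/10, 49/50)
Step 3: interval [9/10, 49/50), width = 49/50 - 9/10 = 2/25
  'c': [9/10 + 2/25*0/1, 9/10 + 2/25*4/5) = [9/10, 241/250)
  'b': [9/10 + 2/25*4/5, 9/10 + 2/25*9/10) = [241/250, 243/250) <- contains code 121/125
  'a': [9/10 + 2/25*9/10, 9/10 + 2/25*1/1) = [243/250, 49/50)
  emit 'b', narrow to [241/250, 243/250)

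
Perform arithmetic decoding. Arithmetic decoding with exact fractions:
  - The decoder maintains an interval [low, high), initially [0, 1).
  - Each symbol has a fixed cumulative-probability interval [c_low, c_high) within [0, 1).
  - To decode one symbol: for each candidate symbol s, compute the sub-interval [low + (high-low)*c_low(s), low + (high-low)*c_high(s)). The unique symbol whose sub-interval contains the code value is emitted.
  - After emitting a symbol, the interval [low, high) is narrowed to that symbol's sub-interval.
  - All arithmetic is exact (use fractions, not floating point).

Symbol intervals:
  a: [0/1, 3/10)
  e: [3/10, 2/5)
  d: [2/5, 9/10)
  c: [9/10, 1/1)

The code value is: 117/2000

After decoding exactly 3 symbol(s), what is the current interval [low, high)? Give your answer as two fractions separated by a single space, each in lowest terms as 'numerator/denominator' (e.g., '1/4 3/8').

Answer: 9/250 81/1000

Derivation:
Step 1: interval [0/1, 1/1), width = 1/1 - 0/1 = 1/1
  'a': [0/1 + 1/1*0/1, 0/1 + 1/1*3/10) = [0/1, 3/10) <- contains code 117/2000
  'e': [0/1 + 1/1*3/10, 0/1 + 1/1*2/5) = [3/10, 2/5)
  'd': [0/1 + 1/1*2/5, 0/1 + 1/1*9/10) = [2/5, 9/10)
  'c': [0/1 + 1/1*9/10, 0/1 + 1/1*1/1) = [9/10, 1/1)
  emit 'a', narrow to [0/1, 3/10)
Step 2: interval [0/1, 3/10), width = 3/10 - 0/1 = 3/10
  'a': [0/1 + 3/10*0/1, 0/1 + 3/10*3/10) = [0/1, 9/100) <- contains code 117/2000
  'e': [0/1 + 3/10*3/10, 0/1 + 3/10*2/5) = [9/100, 3/25)
  'd': [0/1 + 3/10*2/5, 0/1 + 3/10*9/10) = [3/25, 27/100)
  'c': [0/1 + 3/10*9/10, 0/1 + 3/10*1/1) = [27/100, 3/10)
  emit 'a', narrow to [0/1, 9/100)
Step 3: interval [0/1, 9/100), width = 9/100 - 0/1 = 9/100
  'a': [0/1 + 9/100*0/1, 0/1 + 9/100*3/10) = [0/1, 27/1000)
  'e': [0/1 + 9/100*3/10, 0/1 + 9/100*2/5) = [27/1000, 9/250)
  'd': [0/1 + 9/100*2/5, 0/1 + 9/100*9/10) = [9/250, 81/1000) <- contains code 117/2000
  'c': [0/1 + 9/100*9/10, 0/1 + 9/100*1/1) = [81/1000, 9/100)
  emit 'd', narrow to [9/250, 81/1000)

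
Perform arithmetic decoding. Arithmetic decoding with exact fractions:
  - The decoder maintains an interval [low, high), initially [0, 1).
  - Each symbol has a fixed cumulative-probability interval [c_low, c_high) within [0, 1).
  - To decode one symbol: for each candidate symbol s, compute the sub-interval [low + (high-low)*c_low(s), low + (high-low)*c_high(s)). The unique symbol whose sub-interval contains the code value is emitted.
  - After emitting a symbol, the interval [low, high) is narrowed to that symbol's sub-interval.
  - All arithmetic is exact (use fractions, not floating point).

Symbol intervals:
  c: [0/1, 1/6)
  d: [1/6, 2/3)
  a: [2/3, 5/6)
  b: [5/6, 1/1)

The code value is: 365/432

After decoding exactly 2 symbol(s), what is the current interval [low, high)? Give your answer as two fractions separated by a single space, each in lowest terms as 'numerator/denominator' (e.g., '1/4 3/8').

Step 1: interval [0/1, 1/1), width = 1/1 - 0/1 = 1/1
  'c': [0/1 + 1/1*0/1, 0/1 + 1/1*1/6) = [0/1, 1/6)
  'd': [0/1 + 1/1*1/6, 0/1 + 1/1*2/3) = [1/6, 2/3)
  'a': [0/1 + 1/1*2/3, 0/1 + 1/1*5/6) = [2/3, 5/6)
  'b': [0/1 + 1/1*5/6, 0/1 + 1/1*1/1) = [5/6, 1/1) <- contains code 365/432
  emit 'b', narrow to [5/6, 1/1)
Step 2: interval [5/6, 1/1), width = 1/1 - 5/6 = 1/6
  'c': [5/6 + 1/6*0/1, 5/6 + 1/6*1/6) = [5/6, 31/36) <- contains code 365/432
  'd': [5/6 + 1/6*1/6, 5/6 + 1/6*2/3) = [31/36, 17/18)
  'a': [5/6 + 1/6*2/3, 5/6 + 1/6*5/6) = [17/18, 35/36)
  'b': [5/6 + 1/6*5/6, 5/6 + 1/6*1/1) = [35/36, 1/1)
  emit 'c', narrow to [5/6, 31/36)

Answer: 5/6 31/36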